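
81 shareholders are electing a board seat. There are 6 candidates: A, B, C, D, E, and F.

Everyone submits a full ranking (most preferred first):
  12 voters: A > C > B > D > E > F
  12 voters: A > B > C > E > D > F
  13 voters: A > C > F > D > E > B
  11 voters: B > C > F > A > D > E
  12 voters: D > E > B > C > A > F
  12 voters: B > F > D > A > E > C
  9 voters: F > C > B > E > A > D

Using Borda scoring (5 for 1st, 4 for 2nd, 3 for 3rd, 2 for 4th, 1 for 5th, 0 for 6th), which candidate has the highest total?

A: 12×5 + 12×5 + 13×5 + 11×2 + 12×1 + 12×2 + 9×1 = 252
B: 12×3 + 12×4 + 13×0 + 11×5 + 12×3 + 12×5 + 9×3 = 262
C: 12×4 + 12×3 + 13×4 + 11×4 + 12×2 + 12×0 + 9×4 = 240
D: 12×2 + 12×1 + 13×2 + 11×1 + 12×5 + 12×3 + 9×0 = 169
E: 12×1 + 12×2 + 13×1 + 11×0 + 12×4 + 12×1 + 9×2 = 127
F: 12×0 + 12×0 + 13×3 + 11×3 + 12×0 + 12×4 + 9×5 = 165

B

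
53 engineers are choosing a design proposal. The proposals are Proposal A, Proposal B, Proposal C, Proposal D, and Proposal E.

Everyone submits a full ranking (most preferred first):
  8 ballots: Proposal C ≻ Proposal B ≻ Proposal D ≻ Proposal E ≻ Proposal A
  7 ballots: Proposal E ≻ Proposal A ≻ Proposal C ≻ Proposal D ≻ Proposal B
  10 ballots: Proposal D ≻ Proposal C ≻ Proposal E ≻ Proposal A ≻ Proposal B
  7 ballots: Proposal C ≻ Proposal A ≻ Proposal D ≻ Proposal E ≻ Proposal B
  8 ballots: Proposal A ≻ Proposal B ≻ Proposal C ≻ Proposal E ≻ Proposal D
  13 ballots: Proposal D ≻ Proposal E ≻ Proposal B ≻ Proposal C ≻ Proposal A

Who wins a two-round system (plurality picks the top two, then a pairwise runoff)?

Round 1 first-place votes: Proposal A 8, Proposal B 0, Proposal C 15, Proposal D 23, Proposal E 7. Proposal D and Proposal C advance.
Runoff: Proposal D is ranked above Proposal C on 23 ballots, Proposal C above Proposal D on 30.

Proposal C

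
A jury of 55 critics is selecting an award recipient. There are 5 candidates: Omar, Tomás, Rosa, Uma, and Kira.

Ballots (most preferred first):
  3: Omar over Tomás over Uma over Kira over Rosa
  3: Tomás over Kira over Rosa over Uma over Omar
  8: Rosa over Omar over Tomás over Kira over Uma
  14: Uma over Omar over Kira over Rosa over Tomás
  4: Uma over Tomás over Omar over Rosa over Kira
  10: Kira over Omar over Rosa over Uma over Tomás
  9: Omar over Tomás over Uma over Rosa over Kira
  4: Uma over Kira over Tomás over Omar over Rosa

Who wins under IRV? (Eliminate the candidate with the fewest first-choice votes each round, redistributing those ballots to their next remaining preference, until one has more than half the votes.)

Omar

Round 1: Omar 12, Tomás 3, Rosa 8, Uma 22, Kira 10. Tomás eliminated.
Round 2: Omar 12, Rosa 8, Uma 22, Kira 13. Rosa eliminated.
Round 3: Omar 20, Uma 22, Kira 13. Kira eliminated.
Round 4: Omar 30, Uma 25. Omar has a majority (≥28).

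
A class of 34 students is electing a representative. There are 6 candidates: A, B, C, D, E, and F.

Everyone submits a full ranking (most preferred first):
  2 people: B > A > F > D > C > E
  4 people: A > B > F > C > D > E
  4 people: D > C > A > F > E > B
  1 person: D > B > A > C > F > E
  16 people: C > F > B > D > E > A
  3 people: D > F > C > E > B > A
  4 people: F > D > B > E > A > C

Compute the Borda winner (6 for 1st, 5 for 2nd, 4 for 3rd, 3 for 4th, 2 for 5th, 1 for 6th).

F

A: 2×5 + 4×6 + 4×4 + 1×4 + 16×1 + 3×1 + 4×2 = 81
B: 2×6 + 4×5 + 4×1 + 1×5 + 16×4 + 3×2 + 4×4 = 127
C: 2×2 + 4×3 + 4×5 + 1×3 + 16×6 + 3×4 + 4×1 = 151
D: 2×3 + 4×2 + 4×6 + 1×6 + 16×3 + 3×6 + 4×5 = 130
E: 2×1 + 4×1 + 4×2 + 1×1 + 16×2 + 3×3 + 4×3 = 68
F: 2×4 + 4×4 + 4×3 + 1×2 + 16×5 + 3×5 + 4×6 = 157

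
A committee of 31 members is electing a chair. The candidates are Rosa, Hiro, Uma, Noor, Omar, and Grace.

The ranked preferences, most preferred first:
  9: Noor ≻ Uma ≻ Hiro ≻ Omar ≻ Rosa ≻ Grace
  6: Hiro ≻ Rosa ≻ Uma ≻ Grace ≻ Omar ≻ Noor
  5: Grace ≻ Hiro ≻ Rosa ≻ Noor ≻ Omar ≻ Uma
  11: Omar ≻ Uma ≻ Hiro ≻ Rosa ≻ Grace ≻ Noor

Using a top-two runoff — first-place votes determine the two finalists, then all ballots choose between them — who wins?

Omar

Round 1 first-place votes: Rosa 0, Hiro 6, Uma 0, Noor 9, Omar 11, Grace 5. Omar and Noor advance.
Runoff: Omar is ranked above Noor on 17 ballots, Noor above Omar on 14.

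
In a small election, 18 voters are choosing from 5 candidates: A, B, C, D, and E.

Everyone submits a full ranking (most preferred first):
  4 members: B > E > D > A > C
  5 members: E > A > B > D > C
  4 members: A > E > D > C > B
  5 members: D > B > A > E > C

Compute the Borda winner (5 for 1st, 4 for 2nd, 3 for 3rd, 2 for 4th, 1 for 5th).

A: 4×2 + 5×4 + 4×5 + 5×3 = 63
B: 4×5 + 5×3 + 4×1 + 5×4 = 59
C: 4×1 + 5×1 + 4×2 + 5×1 = 22
D: 4×3 + 5×2 + 4×3 + 5×5 = 59
E: 4×4 + 5×5 + 4×4 + 5×2 = 67

E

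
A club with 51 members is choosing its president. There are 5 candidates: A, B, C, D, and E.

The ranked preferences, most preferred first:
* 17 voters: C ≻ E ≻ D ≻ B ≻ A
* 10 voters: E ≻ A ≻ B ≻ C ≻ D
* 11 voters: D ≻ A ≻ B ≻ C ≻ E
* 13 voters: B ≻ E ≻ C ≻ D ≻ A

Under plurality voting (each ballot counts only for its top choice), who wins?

C

First-place votes: A 0, B 13, C 17, D 11, E 10.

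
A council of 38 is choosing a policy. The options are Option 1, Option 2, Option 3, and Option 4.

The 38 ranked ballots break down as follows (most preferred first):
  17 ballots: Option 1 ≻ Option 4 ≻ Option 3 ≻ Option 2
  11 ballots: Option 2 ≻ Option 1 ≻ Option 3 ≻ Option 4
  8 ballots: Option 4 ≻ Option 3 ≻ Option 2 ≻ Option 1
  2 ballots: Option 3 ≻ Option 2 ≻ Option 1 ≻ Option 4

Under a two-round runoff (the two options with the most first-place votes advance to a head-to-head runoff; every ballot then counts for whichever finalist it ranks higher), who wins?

Round 1 first-place votes: Option 1 17, Option 2 11, Option 3 2, Option 4 8. Option 1 and Option 2 advance.
Runoff: Option 1 is ranked above Option 2 on 17 ballots, Option 2 above Option 1 on 21.

Option 2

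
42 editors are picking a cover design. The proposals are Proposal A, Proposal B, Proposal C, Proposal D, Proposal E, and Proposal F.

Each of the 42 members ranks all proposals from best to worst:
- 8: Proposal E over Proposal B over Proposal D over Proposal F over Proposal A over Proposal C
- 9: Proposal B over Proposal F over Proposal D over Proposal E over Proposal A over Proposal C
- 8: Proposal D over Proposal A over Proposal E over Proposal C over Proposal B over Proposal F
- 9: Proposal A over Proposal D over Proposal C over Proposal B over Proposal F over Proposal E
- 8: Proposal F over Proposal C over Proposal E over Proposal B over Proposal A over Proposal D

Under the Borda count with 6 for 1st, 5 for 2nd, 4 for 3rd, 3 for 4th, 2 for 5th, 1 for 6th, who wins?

Proposal D

Proposal A: 8×2 + 9×2 + 8×5 + 9×6 + 8×2 = 144
Proposal B: 8×5 + 9×6 + 8×2 + 9×3 + 8×3 = 161
Proposal C: 8×1 + 9×1 + 8×3 + 9×4 + 8×5 = 117
Proposal D: 8×4 + 9×4 + 8×6 + 9×5 + 8×1 = 169
Proposal E: 8×6 + 9×3 + 8×4 + 9×1 + 8×4 = 148
Proposal F: 8×3 + 9×5 + 8×1 + 9×2 + 8×6 = 143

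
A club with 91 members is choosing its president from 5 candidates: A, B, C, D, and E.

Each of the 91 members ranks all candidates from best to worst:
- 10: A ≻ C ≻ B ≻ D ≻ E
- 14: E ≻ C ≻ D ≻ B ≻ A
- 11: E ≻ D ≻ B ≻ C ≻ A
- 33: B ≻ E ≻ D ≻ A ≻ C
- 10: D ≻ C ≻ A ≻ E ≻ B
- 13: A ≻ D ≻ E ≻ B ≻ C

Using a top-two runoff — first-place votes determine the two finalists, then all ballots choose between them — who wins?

E

Round 1 first-place votes: A 23, B 33, C 0, D 10, E 25. B and E advance.
Runoff: B is ranked above E on 43 ballots, E above B on 48.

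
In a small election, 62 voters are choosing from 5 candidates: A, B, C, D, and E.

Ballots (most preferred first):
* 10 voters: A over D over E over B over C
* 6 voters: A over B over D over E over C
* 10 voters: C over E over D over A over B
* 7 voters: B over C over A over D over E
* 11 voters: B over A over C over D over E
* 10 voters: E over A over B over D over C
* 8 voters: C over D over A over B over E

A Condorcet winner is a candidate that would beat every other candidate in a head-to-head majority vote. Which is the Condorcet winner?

A

A vs B: 44–18
A vs C: 37–25
A vs D: 44–18
A vs E: 42–20
A beats every other candidate.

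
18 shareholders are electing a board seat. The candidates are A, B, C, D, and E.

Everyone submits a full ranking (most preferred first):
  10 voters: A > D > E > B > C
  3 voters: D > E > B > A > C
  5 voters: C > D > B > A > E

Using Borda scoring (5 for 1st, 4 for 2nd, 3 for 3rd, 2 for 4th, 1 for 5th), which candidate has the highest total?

D

A: 10×5 + 3×2 + 5×2 = 66
B: 10×2 + 3×3 + 5×3 = 44
C: 10×1 + 3×1 + 5×5 = 38
D: 10×4 + 3×5 + 5×4 = 75
E: 10×3 + 3×4 + 5×1 = 47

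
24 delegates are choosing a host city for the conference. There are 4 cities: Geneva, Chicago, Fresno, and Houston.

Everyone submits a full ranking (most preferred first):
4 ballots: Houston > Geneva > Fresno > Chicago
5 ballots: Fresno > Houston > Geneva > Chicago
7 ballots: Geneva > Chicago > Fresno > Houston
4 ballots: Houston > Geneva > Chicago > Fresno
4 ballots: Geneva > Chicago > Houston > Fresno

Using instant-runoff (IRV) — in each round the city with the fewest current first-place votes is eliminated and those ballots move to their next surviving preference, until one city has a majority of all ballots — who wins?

Houston

Round 1: Geneva 11, Chicago 0, Fresno 5, Houston 8. Chicago eliminated.
Round 2: Geneva 11, Fresno 5, Houston 8. Fresno eliminated.
Round 3: Geneva 11, Houston 13. Houston has a majority (≥13).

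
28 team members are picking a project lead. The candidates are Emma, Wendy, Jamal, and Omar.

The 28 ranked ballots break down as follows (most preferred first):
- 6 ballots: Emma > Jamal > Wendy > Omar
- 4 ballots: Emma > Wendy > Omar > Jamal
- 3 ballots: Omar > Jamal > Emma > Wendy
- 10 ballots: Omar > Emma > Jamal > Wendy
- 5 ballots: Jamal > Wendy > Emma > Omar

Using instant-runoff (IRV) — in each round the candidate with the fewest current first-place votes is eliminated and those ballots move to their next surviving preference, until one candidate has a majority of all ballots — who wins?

Emma

Round 1: Emma 10, Wendy 0, Jamal 5, Omar 13. Wendy eliminated.
Round 2: Emma 10, Jamal 5, Omar 13. Jamal eliminated.
Round 3: Emma 15, Omar 13. Emma has a majority (≥15).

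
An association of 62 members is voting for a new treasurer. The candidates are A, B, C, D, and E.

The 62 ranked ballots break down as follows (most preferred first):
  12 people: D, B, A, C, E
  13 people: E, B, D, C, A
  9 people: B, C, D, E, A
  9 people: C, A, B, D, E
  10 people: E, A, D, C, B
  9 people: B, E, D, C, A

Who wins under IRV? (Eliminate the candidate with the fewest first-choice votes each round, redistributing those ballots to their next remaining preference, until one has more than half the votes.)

B

Round 1: A 0, B 18, C 9, D 12, E 23. A eliminated.
Round 2: B 18, C 9, D 12, E 23. C eliminated.
Round 3: B 27, D 12, E 23. D eliminated.
Round 4: B 39, E 23. B has a majority (≥32).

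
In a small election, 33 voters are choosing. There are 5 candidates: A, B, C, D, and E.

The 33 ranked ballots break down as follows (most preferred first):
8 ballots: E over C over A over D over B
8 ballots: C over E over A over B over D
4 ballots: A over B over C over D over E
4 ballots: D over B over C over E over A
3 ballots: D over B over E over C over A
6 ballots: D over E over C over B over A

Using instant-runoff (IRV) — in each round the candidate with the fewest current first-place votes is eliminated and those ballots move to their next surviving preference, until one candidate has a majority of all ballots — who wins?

C

Round 1: A 4, B 0, C 8, D 13, E 8. B eliminated.
Round 2: A 4, C 8, D 13, E 8. A eliminated.
Round 3: C 12, D 13, E 8. E eliminated.
Round 4: C 20, D 13. C has a majority (≥17).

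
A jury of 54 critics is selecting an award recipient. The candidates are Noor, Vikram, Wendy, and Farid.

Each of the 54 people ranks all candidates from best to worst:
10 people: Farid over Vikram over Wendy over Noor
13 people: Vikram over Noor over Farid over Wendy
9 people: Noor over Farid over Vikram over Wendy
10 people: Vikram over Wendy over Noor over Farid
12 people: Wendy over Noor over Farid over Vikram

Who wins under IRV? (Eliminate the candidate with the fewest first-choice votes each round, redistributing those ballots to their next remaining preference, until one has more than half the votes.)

Farid

Round 1: Noor 9, Vikram 23, Wendy 12, Farid 10. Noor eliminated.
Round 2: Vikram 23, Wendy 12, Farid 19. Wendy eliminated.
Round 3: Vikram 23, Farid 31. Farid has a majority (≥28).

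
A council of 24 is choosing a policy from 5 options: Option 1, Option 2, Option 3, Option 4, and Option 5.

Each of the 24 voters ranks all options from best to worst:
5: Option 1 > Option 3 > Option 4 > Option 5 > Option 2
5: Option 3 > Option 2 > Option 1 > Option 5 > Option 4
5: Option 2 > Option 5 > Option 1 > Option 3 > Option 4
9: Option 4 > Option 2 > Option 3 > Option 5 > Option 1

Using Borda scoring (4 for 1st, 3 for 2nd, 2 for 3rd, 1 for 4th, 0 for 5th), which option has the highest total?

Option 1: 5×4 + 5×2 + 5×2 + 9×0 = 40
Option 2: 5×0 + 5×3 + 5×4 + 9×3 = 62
Option 3: 5×3 + 5×4 + 5×1 + 9×2 = 58
Option 4: 5×2 + 5×0 + 5×0 + 9×4 = 46
Option 5: 5×1 + 5×1 + 5×3 + 9×1 = 34

Option 2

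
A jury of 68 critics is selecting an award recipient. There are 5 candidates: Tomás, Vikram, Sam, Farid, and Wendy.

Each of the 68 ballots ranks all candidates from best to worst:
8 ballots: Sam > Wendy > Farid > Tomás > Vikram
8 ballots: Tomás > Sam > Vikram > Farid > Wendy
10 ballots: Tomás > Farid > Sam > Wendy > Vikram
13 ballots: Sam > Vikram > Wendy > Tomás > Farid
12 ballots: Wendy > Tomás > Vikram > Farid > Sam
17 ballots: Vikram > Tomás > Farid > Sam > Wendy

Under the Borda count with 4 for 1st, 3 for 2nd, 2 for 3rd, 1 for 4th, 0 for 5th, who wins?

Tomás

Tomás: 8×1 + 8×4 + 10×4 + 13×1 + 12×3 + 17×3 = 180
Vikram: 8×0 + 8×2 + 10×0 + 13×3 + 12×2 + 17×4 = 147
Sam: 8×4 + 8×3 + 10×2 + 13×4 + 12×0 + 17×1 = 145
Farid: 8×2 + 8×1 + 10×3 + 13×0 + 12×1 + 17×2 = 100
Wendy: 8×3 + 8×0 + 10×1 + 13×2 + 12×4 + 17×0 = 108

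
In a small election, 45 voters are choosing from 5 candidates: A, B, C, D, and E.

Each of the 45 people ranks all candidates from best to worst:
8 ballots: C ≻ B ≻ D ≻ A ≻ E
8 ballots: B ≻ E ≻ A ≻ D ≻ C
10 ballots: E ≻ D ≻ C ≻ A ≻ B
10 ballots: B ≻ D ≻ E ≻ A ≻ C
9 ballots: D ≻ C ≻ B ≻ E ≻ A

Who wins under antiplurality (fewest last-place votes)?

D

Last-place votes: A 9, B 10, C 18, D 0, E 8.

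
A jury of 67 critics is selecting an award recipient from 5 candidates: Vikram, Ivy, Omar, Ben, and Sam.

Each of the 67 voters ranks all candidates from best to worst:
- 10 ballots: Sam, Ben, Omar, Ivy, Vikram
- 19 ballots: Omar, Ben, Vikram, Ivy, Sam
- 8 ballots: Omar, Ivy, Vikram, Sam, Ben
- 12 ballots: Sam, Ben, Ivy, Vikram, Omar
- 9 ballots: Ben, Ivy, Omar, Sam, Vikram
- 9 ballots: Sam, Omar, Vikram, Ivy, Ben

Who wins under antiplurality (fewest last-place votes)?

Ivy

Last-place votes: Vikram 19, Ivy 0, Omar 12, Ben 17, Sam 19.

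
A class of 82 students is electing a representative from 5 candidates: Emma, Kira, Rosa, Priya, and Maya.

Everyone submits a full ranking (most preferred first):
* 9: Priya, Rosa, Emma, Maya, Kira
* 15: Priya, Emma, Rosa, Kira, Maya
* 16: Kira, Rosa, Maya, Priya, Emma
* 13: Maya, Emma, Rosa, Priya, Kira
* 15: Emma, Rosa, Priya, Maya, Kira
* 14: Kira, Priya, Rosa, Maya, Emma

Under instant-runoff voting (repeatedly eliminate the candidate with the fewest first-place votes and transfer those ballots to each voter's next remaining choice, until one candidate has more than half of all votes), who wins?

Emma

Round 1: Emma 15, Kira 30, Rosa 0, Priya 24, Maya 13. Rosa eliminated.
Round 2: Emma 15, Kira 30, Priya 24, Maya 13. Maya eliminated.
Round 3: Emma 28, Kira 30, Priya 24. Priya eliminated.
Round 4: Emma 52, Kira 30. Emma has a majority (≥42).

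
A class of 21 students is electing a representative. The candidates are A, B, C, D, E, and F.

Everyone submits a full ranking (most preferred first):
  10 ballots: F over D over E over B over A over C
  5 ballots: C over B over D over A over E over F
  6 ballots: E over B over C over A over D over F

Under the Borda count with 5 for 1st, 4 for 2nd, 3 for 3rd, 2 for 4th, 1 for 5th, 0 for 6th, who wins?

A: 10×1 + 5×2 + 6×2 = 32
B: 10×2 + 5×4 + 6×4 = 64
C: 10×0 + 5×5 + 6×3 = 43
D: 10×4 + 5×3 + 6×1 = 61
E: 10×3 + 5×1 + 6×5 = 65
F: 10×5 + 5×0 + 6×0 = 50

E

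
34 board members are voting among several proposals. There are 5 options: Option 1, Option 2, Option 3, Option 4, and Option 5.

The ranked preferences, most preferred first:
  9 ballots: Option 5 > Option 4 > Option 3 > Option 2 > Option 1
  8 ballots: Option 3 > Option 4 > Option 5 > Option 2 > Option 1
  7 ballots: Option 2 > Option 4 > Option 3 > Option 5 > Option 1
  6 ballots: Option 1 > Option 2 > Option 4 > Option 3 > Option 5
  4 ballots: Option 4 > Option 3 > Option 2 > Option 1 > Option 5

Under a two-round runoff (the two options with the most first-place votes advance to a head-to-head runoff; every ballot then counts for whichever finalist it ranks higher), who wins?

Round 1 first-place votes: Option 1 6, Option 2 7, Option 3 8, Option 4 4, Option 5 9. Option 5 and Option 3 advance.
Runoff: Option 5 is ranked above Option 3 on 9 ballots, Option 3 above Option 5 on 25.

Option 3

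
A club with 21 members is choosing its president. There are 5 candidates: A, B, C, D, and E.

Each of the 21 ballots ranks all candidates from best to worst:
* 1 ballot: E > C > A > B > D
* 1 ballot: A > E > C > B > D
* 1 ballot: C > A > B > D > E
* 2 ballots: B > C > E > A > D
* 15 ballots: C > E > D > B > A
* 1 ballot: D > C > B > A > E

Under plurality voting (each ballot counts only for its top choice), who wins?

C

First-place votes: A 1, B 2, C 16, D 1, E 1.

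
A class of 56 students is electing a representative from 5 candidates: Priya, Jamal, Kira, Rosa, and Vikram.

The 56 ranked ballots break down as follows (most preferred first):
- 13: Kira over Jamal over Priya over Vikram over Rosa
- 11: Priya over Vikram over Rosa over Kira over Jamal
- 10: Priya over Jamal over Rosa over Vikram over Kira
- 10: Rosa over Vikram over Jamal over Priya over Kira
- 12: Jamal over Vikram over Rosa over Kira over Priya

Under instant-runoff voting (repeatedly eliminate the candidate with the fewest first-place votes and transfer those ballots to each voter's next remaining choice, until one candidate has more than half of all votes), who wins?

Round 1: Priya 21, Jamal 12, Kira 13, Rosa 10, Vikram 0. Vikram eliminated.
Round 2: Priya 21, Jamal 12, Kira 13, Rosa 10. Rosa eliminated.
Round 3: Priya 21, Jamal 22, Kira 13. Kira eliminated.
Round 4: Priya 21, Jamal 35. Jamal has a majority (≥29).

Jamal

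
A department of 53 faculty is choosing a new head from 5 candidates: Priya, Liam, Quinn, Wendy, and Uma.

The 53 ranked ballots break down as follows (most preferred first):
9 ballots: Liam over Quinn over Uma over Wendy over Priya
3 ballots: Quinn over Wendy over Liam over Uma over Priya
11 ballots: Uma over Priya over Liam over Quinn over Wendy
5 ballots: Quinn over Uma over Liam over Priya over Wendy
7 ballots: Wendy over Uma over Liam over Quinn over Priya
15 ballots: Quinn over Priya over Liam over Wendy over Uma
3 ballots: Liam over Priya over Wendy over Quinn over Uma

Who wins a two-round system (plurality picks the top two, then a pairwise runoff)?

Liam

Round 1 first-place votes: Priya 0, Liam 12, Quinn 23, Wendy 7, Uma 11. Quinn and Liam advance.
Runoff: Quinn is ranked above Liam on 23 ballots, Liam above Quinn on 30.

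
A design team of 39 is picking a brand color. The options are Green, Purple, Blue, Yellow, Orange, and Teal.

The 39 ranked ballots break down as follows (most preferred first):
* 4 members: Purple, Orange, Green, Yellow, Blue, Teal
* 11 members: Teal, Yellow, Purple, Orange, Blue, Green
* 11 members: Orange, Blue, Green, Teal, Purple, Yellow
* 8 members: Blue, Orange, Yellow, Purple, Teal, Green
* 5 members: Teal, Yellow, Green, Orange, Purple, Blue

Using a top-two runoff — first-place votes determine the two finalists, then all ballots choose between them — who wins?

Round 1 first-place votes: Green 0, Purple 4, Blue 8, Yellow 0, Orange 11, Teal 16. Teal and Orange advance.
Runoff: Teal is ranked above Orange on 16 ballots, Orange above Teal on 23.

Orange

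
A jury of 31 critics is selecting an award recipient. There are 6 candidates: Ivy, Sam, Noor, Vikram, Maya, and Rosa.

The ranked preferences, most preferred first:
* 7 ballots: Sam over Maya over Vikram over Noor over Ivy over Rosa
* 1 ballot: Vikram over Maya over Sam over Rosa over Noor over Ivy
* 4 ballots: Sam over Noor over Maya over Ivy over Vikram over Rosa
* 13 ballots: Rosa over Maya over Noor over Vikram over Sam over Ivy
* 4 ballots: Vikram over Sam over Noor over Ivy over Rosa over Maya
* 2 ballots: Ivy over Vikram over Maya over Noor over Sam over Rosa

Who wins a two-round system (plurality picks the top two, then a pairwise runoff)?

Round 1 first-place votes: Ivy 2, Sam 11, Noor 0, Vikram 5, Maya 0, Rosa 13. Rosa and Sam advance.
Runoff: Rosa is ranked above Sam on 13 ballots, Sam above Rosa on 18.

Sam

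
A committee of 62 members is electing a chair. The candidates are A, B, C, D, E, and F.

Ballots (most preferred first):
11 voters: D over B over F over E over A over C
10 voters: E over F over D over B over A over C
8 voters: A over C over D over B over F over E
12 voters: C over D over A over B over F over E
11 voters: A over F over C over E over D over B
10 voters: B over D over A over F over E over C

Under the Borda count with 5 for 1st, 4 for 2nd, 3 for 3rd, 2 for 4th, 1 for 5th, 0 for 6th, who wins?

A: 11×1 + 10×1 + 8×5 + 12×3 + 11×5 + 10×3 = 182
B: 11×4 + 10×2 + 8×2 + 12×2 + 11×0 + 10×5 = 154
C: 11×0 + 10×0 + 8×4 + 12×5 + 11×3 + 10×0 = 125
D: 11×5 + 10×3 + 8×3 + 12×4 + 11×1 + 10×4 = 208
E: 11×2 + 10×5 + 8×0 + 12×0 + 11×2 + 10×1 = 104
F: 11×3 + 10×4 + 8×1 + 12×1 + 11×4 + 10×2 = 157

D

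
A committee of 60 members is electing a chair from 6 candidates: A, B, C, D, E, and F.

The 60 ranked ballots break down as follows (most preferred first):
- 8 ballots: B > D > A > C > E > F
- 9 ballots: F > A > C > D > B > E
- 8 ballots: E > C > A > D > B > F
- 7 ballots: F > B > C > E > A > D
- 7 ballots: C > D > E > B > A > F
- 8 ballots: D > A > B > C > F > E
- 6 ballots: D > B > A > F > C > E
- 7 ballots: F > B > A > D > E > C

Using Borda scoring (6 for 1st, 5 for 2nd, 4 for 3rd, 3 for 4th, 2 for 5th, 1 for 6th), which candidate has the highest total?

D

A: 8×4 + 9×5 + 8×4 + 7×2 + 7×2 + 8×5 + 6×4 + 7×4 = 229
B: 8×6 + 9×2 + 8×2 + 7×5 + 7×3 + 8×4 + 6×5 + 7×5 = 235
C: 8×3 + 9×4 + 8×5 + 7×4 + 7×6 + 8×3 + 6×2 + 7×1 = 213
D: 8×5 + 9×3 + 8×3 + 7×1 + 7×5 + 8×6 + 6×6 + 7×3 = 238
E: 8×2 + 9×1 + 8×6 + 7×3 + 7×4 + 8×1 + 6×1 + 7×2 = 150
F: 8×1 + 9×6 + 8×1 + 7×6 + 7×1 + 8×2 + 6×3 + 7×6 = 195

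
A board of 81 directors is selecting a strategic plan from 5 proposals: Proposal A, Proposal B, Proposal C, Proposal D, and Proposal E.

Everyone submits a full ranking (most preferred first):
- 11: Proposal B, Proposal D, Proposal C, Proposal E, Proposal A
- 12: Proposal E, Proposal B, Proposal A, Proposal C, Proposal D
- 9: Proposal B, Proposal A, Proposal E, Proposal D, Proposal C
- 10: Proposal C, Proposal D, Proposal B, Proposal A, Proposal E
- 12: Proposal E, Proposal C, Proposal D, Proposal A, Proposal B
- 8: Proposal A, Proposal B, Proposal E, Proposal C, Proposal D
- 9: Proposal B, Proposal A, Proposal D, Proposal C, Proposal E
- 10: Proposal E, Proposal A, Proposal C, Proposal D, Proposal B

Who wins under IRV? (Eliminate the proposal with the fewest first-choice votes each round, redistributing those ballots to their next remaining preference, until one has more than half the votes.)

Proposal B

Round 1: Proposal A 8, Proposal B 29, Proposal C 10, Proposal D 0, Proposal E 34. Proposal D eliminated.
Round 2: Proposal A 8, Proposal B 29, Proposal C 10, Proposal E 34. Proposal A eliminated.
Round 3: Proposal B 37, Proposal C 10, Proposal E 34. Proposal C eliminated.
Round 4: Proposal B 47, Proposal E 34. Proposal B has a majority (≥41).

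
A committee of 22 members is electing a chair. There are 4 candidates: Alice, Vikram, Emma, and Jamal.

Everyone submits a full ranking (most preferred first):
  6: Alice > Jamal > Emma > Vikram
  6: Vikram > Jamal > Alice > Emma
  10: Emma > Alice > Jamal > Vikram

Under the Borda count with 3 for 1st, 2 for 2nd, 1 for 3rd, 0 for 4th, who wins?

Alice

Alice: 6×3 + 6×1 + 10×2 = 44
Vikram: 6×0 + 6×3 + 10×0 = 18
Emma: 6×1 + 6×0 + 10×3 = 36
Jamal: 6×2 + 6×2 + 10×1 = 34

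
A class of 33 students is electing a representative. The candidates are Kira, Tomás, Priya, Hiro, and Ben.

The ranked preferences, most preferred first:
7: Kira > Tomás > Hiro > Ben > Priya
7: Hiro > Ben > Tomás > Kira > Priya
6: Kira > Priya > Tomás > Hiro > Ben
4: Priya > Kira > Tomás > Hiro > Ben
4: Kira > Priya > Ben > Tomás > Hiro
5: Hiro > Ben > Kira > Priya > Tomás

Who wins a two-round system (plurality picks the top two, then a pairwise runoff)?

Kira

Round 1 first-place votes: Kira 17, Tomás 0, Priya 4, Hiro 12, Ben 0. Kira and Hiro advance.
Runoff: Kira is ranked above Hiro on 21 ballots, Hiro above Kira on 12.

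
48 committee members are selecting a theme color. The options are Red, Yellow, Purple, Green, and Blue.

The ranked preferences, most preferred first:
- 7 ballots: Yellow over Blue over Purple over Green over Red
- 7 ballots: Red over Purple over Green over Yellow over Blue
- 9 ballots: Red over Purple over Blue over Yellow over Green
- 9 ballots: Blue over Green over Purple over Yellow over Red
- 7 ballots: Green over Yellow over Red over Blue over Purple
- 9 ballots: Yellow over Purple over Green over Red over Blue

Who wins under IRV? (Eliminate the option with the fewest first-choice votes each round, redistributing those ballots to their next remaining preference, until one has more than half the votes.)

Round 1: Red 16, Yellow 16, Purple 0, Green 7, Blue 9. Purple eliminated.
Round 2: Red 16, Yellow 16, Green 7, Blue 9. Green eliminated.
Round 3: Red 16, Yellow 23, Blue 9. Blue eliminated.
Round 4: Red 16, Yellow 32. Yellow has a majority (≥25).

Yellow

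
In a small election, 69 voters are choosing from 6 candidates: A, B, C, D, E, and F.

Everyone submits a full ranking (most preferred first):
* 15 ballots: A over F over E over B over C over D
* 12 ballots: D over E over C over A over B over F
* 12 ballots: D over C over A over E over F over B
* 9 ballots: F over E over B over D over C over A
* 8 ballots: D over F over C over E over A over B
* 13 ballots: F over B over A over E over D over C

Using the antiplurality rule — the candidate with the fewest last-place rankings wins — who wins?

Last-place votes: A 9, B 20, C 13, D 15, E 0, F 12.

E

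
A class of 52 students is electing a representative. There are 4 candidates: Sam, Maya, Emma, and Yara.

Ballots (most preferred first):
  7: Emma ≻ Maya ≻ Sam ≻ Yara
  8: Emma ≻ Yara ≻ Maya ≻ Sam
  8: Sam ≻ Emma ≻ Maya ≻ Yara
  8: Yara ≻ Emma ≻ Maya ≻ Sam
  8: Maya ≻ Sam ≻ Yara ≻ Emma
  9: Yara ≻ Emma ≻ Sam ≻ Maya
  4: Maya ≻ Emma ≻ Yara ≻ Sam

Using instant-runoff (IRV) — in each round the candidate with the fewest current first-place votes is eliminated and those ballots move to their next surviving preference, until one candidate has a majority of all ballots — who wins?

Round 1: Sam 8, Maya 12, Emma 15, Yara 17. Sam eliminated.
Round 2: Maya 12, Emma 23, Yara 17. Maya eliminated.
Round 3: Emma 27, Yara 25. Emma has a majority (≥27).

Emma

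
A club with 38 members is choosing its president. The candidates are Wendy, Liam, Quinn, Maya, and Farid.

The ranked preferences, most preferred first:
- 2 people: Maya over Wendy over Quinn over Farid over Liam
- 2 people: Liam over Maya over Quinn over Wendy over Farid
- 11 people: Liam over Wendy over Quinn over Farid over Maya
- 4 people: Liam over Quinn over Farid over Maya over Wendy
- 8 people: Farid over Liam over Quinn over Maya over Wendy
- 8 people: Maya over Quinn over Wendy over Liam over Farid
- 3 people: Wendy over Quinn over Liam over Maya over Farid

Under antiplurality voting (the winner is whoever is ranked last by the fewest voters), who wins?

Last-place votes: Wendy 12, Liam 2, Quinn 0, Maya 11, Farid 13.

Quinn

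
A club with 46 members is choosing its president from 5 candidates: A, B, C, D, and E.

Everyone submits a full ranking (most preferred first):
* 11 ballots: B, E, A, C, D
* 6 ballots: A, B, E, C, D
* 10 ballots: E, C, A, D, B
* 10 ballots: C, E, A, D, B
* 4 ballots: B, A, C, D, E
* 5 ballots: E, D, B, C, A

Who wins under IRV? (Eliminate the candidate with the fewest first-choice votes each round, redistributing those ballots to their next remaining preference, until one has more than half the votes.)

Round 1: A 6, B 15, C 10, D 0, E 15. D eliminated.
Round 2: A 6, B 15, C 10, E 15. A eliminated.
Round 3: B 21, C 10, E 15. C eliminated.
Round 4: B 21, E 25. E has a majority (≥24).

E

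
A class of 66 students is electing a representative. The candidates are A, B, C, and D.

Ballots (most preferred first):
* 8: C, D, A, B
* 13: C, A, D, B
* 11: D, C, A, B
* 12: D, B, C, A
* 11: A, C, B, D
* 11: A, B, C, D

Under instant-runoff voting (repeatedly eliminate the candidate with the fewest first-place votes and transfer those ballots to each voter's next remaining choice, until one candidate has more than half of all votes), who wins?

Round 1: A 22, B 0, C 21, D 23. B eliminated.
Round 2: A 22, C 21, D 23. C eliminated.
Round 3: A 35, D 31. A has a majority (≥34).

A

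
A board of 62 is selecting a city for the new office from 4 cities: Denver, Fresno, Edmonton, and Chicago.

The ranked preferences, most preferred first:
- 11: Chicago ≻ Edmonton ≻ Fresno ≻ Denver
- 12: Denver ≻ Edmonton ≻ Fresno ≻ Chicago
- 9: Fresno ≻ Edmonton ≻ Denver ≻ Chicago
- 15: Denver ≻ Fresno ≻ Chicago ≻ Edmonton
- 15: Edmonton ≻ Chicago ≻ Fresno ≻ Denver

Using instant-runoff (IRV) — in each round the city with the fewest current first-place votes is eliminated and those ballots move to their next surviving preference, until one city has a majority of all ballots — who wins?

Edmonton

Round 1: Denver 27, Fresno 9, Edmonton 15, Chicago 11. Fresno eliminated.
Round 2: Denver 27, Edmonton 24, Chicago 11. Chicago eliminated.
Round 3: Denver 27, Edmonton 35. Edmonton has a majority (≥32).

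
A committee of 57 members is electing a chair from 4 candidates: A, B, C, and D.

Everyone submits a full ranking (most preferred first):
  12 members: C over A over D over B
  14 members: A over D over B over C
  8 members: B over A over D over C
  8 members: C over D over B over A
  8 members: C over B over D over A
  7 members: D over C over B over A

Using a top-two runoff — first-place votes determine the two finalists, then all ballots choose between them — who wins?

C

Round 1 first-place votes: A 14, B 8, C 28, D 7. C and A advance.
Runoff: C is ranked above A on 35 ballots, A above C on 22.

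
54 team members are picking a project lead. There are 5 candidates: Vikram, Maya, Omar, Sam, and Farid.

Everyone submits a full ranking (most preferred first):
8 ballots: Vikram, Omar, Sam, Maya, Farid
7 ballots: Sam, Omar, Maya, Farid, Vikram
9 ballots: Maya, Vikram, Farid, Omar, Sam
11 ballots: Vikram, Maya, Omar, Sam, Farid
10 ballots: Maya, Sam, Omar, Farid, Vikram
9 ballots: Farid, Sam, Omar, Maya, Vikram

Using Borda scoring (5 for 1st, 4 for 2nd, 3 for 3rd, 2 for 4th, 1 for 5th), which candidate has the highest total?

Maya

Vikram: 8×5 + 7×1 + 9×4 + 11×5 + 10×1 + 9×1 = 157
Maya: 8×2 + 7×3 + 9×5 + 11×4 + 10×5 + 9×2 = 194
Omar: 8×4 + 7×4 + 9×2 + 11×3 + 10×3 + 9×3 = 168
Sam: 8×3 + 7×5 + 9×1 + 11×2 + 10×4 + 9×4 = 166
Farid: 8×1 + 7×2 + 9×3 + 11×1 + 10×2 + 9×5 = 125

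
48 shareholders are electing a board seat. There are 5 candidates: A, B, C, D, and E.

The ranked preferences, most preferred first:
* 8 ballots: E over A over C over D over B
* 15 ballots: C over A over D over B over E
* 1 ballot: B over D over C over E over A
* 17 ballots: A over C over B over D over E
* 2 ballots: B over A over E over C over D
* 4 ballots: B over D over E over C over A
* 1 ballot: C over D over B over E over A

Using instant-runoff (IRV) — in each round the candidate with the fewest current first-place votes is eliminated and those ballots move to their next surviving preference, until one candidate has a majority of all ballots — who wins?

Round 1: A 17, B 7, C 16, D 0, E 8. D eliminated.
Round 2: A 17, B 7, C 16, E 8. B eliminated.
Round 3: A 19, C 17, E 12. E eliminated.
Round 4: A 27, C 21. A has a majority (≥25).

A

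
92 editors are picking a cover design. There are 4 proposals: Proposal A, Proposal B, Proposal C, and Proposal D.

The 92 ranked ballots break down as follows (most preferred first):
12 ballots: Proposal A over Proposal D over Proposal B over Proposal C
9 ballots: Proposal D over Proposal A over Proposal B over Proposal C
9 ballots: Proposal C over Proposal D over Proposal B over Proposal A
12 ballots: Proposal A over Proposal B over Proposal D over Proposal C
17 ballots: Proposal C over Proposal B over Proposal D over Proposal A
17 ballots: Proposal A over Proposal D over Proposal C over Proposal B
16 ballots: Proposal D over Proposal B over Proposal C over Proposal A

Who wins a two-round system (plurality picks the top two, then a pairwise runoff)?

Proposal A

Round 1 first-place votes: Proposal A 41, Proposal B 0, Proposal C 26, Proposal D 25. Proposal A and Proposal C advance.
Runoff: Proposal A is ranked above Proposal C on 50 ballots, Proposal C above Proposal A on 42.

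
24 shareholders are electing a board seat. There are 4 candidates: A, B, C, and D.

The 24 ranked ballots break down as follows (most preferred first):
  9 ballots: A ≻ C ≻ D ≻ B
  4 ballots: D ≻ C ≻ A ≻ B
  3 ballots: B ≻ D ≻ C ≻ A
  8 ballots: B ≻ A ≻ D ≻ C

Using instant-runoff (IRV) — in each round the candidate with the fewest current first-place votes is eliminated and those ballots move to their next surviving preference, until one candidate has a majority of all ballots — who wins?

Round 1: A 9, B 11, C 0, D 4. C eliminated.
Round 2: A 9, B 11, D 4. D eliminated.
Round 3: A 13, B 11. A has a majority (≥13).

A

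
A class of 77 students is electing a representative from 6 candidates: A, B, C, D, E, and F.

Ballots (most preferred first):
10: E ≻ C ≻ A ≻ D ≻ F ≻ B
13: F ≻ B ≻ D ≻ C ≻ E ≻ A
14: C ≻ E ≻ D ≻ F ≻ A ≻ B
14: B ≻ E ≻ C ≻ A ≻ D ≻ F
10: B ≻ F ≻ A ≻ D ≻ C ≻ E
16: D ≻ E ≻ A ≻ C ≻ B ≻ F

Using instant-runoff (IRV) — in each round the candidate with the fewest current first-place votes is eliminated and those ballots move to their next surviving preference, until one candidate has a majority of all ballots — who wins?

C

Round 1: A 0, B 24, C 14, D 16, E 10, F 13. A eliminated.
Round 2: B 24, C 14, D 16, E 10, F 13. E eliminated.
Round 3: B 24, C 24, D 16, F 13. F eliminated.
Round 4: B 37, C 24, D 16. D eliminated.
Round 5: B 37, C 40. C has a majority (≥39).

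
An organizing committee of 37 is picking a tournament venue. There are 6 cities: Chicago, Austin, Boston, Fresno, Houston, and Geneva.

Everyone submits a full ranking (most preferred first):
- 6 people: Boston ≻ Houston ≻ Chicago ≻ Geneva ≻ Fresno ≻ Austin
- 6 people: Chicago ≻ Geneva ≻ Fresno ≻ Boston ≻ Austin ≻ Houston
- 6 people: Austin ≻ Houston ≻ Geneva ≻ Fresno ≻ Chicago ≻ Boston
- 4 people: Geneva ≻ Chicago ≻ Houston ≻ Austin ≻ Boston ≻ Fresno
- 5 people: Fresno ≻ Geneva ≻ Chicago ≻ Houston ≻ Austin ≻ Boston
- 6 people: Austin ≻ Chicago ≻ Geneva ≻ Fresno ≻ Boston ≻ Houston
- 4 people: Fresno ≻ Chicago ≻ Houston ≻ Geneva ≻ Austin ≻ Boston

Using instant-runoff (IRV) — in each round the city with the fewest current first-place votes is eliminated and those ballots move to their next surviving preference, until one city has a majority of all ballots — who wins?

Chicago

Round 1: Chicago 6, Austin 12, Boston 6, Fresno 9, Houston 0, Geneva 4. Houston eliminated.
Round 2: Chicago 6, Austin 12, Boston 6, Fresno 9, Geneva 4. Geneva eliminated.
Round 3: Chicago 10, Austin 12, Boston 6, Fresno 9. Boston eliminated.
Round 4: Chicago 16, Austin 12, Fresno 9. Fresno eliminated.
Round 5: Chicago 25, Austin 12. Chicago has a majority (≥19).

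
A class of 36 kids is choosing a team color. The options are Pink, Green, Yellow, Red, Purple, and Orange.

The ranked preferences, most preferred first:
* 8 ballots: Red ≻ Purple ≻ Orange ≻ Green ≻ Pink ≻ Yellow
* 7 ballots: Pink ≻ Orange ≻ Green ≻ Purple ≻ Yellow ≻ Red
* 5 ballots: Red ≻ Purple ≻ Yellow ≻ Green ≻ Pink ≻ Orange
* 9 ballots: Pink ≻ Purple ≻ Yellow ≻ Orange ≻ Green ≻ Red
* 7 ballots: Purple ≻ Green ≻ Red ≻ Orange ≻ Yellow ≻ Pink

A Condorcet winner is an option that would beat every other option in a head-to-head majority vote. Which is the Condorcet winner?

Purple vs Pink: 20–16
Purple vs Green: 29–7
Purple vs Yellow: 36–0
Purple vs Red: 23–13
Purple vs Orange: 29–7
Purple beats every other option.

Purple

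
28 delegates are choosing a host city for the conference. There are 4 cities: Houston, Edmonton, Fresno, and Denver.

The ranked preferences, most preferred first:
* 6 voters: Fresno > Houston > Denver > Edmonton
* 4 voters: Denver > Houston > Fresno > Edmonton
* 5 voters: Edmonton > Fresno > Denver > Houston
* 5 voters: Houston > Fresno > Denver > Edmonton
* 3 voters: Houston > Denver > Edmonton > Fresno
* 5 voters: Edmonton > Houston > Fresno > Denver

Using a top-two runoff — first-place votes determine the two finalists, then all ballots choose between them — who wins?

Houston

Round 1 first-place votes: Houston 8, Edmonton 10, Fresno 6, Denver 4. Edmonton and Houston advance.
Runoff: Edmonton is ranked above Houston on 10 ballots, Houston above Edmonton on 18.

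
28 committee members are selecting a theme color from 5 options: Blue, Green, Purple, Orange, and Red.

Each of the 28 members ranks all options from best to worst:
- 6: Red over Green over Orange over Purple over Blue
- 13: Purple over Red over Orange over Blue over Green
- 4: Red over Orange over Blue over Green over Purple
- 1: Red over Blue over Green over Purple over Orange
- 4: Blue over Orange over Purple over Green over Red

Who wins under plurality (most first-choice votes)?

First-place votes: Blue 4, Green 0, Purple 13, Orange 0, Red 11.

Purple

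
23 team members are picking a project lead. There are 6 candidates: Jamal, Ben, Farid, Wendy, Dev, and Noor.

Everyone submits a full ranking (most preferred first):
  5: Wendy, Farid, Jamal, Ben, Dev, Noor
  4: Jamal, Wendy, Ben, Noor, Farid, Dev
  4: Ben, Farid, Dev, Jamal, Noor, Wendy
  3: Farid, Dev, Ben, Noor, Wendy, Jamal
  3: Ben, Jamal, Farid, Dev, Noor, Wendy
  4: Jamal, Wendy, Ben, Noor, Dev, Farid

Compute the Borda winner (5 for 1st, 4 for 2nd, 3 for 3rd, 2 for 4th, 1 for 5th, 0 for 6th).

Jamal: 5×3 + 4×5 + 4×2 + 3×0 + 3×4 + 4×5 = 75
Ben: 5×2 + 4×3 + 4×5 + 3×3 + 3×5 + 4×3 = 78
Farid: 5×4 + 4×1 + 4×4 + 3×5 + 3×3 + 4×0 = 64
Wendy: 5×5 + 4×4 + 4×0 + 3×1 + 3×0 + 4×4 = 60
Dev: 5×1 + 4×0 + 4×3 + 3×4 + 3×2 + 4×1 = 39
Noor: 5×0 + 4×2 + 4×1 + 3×2 + 3×1 + 4×2 = 29

Ben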